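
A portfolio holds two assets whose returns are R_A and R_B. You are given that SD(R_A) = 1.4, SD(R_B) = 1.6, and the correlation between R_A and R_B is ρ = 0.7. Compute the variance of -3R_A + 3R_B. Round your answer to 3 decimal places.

12.456

var(R_A) = (1.4)² = 1.96;  var(R_B) = (1.6)² = 2.56
cov(R_A,R_B) = ρ·SD(R_A)·SD(R_B) = 0.7·1.4·1.6 = 1.568
var(-3R_A + 3R_B) = (-3)²·var(R_A) + (3)²·var(R_B) + 2·(-3)·(3)·cov(R_A,R_B)
= 9·1.96 + 9·2.56 + -18·1.568 = 12.456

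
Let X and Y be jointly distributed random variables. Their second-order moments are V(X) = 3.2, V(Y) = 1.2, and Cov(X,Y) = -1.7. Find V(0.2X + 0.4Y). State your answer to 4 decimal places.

V(0.2X + 0.4Y) = (0.2)²·V(X) + (0.4)²·V(Y) + 2·(0.2)·(0.4)·Cov(X,Y)
= 0.04·3.2 + 0.16·1.2 + 0.16·-1.7 = 0.048

0.0480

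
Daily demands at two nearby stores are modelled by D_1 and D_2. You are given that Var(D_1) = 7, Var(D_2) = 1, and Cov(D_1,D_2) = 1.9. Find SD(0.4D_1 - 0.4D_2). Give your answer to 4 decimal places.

0.8198

Var(0.4D_1 - 0.4D_2) = (0.4)²·Var(D_1) + (-0.4)²·Var(D_2) + 2·(0.4)·(-0.4)·Cov(D_1,D_2)
= 0.16·7 + 0.16·1 + -0.32·1.9 = 0.672
SD(0.4D_1 - 0.4D_2) = √0.672 ≈ 0.8198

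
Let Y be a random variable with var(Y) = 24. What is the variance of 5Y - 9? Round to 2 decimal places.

var(5Y - 9) = (5)²·var(Y) = 25·24 = 600

600.00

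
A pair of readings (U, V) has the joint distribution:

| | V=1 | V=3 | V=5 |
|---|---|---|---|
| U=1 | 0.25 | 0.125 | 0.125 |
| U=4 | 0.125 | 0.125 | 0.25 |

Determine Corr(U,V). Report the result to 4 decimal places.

E[U] = 2.5,  E[V] = 3
E[UV] = 8.25
cov(U,V) = E[UV] − E[U]E[V] = 8.25 − (2.5)(3) = 0.75
var(U) = 2.25,  var(V) = 3
ρ = 0.75 / √(2.25·3) ≈ 0.2887

0.2887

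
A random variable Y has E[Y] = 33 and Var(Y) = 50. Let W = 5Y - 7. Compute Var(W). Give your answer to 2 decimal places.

1250.00

Var(5Y - 7) = (5)²·Var(Y) = 25·50 = 1250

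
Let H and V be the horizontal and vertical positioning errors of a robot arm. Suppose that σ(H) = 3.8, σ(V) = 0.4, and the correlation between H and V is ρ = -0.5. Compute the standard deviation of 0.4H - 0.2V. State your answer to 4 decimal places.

1.5615

Var(H) = (3.8)² = 14.44;  Var(V) = (0.4)² = 0.16
Cov(H,V) = ρ·σ(H)·σ(V) = -0.5·3.8·0.4 = -0.76
Var(0.4H - 0.2V) = (0.4)²·Var(H) + (-0.2)²·Var(V) + 2·(0.4)·(-0.2)·Cov(H,V)
= 0.16·14.44 + 0.04·0.16 + -0.16·-0.76 = 2.4384
σ(0.4H - 0.2V) = √2.4384 ≈ 1.5615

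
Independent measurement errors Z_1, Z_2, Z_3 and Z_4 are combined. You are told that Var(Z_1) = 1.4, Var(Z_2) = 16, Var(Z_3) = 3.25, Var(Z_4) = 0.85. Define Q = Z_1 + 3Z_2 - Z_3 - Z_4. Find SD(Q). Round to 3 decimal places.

By independence, Var(Q) = (1)²Var(Z_1) + (3)²Var(Z_2) + (-1)²Var(Z_3) + (-1)²Var(Z_4)
= (1)²·1.4 + (3)²·16 + (-1)²·3.25 + (-1)²·0.85 = 149.5
SD(Q) = √149.5 ≈ 12.227

12.227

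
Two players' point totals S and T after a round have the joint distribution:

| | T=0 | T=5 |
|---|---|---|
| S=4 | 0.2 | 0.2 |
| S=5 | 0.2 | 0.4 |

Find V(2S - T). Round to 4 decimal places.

E[S] = 4.6,  E[T] = 3,  E[ST] = 14
V(S) = 21.4 − (4.6)² = 0.24;  V(T) = 15 − (3)² = 6
Cov(S,T) = 14 − (4.6)(3) = 0.2
V(2S - T) = (2)²·0.24 + (-1)²·6 + 2·(2)·(-1)·0.2 = 6.16

6.1600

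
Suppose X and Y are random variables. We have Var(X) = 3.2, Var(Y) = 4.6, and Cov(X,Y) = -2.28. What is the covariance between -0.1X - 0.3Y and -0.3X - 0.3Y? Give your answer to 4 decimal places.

Cov(-0.1X - 0.3Y, -0.3X - 0.3Y) = (-0.1)(-0.3)Var(X) + (-0.3)(-0.3)Var(Y) + [(-0.1)(-0.3) + (-0.3)(-0.3)]Cov(X,Y)
= 0.03·3.2 + 0.09·4.6 + 0.12·-2.28 = 0.2364

0.2364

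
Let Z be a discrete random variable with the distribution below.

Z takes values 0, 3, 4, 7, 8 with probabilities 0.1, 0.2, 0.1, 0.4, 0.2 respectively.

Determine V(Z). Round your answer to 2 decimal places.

E[Z] = (0)(0.1) + (3)(0.2) + (4)(0.1) + (7)(0.4) + (8)(0.2) = 5.4
E[Z²] = (0)²(0.1) + (3)²(0.2) + (4)²(0.1) + (7)²(0.4) + (8)²(0.2) = 35.8
V(Z) = E[Z²] − (E[Z])² = 35.8 − (5.4)² = 6.64

6.64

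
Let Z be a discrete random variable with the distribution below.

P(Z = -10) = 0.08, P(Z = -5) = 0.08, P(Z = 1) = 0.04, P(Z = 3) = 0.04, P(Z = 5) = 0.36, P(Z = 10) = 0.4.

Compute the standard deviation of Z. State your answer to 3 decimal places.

E[Z] = (-10)(0.08) + (-5)(0.08) + (1)(0.04) + (3)(0.04) + (5)(0.36) + (10)(0.4) = 4.76
E[Z²] = (-10)²(0.08) + (-5)²(0.08) + (1)²(0.04) + (3)²(0.04) + (5)²(0.36) + (10)²(0.4) = 59.4
Var(Z) = E[Z²] − (E[Z])² = 59.4 − (4.76)² = 36.7424
SD(Z) = √36.7424 ≈ 6.062

6.062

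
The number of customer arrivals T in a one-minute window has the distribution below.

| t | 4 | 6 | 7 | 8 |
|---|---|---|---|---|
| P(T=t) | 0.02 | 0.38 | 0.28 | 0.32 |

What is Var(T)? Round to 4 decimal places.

E[T] = (4)(0.02) + (6)(0.38) + (7)(0.28) + (8)(0.32) = 6.88
E[T²] = (4)²(0.02) + (6)²(0.38) + (7)²(0.28) + (8)²(0.32) = 48.2
Var(T) = E[T²] − (E[T])² = 48.2 − (6.88)² = 0.8656

0.8656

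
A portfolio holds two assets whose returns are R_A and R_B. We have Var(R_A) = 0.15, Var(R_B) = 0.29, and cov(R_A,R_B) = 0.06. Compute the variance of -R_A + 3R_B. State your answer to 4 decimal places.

2.4000

Var(-R_A + 3R_B) = (-1)²·Var(R_A) + (3)²·Var(R_B) + 2·(-1)·(3)·cov(R_A,R_B)
= 1·0.15 + 9·0.29 + -6·0.06 = 2.4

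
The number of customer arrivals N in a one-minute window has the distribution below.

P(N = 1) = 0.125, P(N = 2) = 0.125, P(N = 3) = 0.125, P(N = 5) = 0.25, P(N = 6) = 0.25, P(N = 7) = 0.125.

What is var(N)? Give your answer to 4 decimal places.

E[N] = (1)(0.125) + (2)(0.125) + (3)(0.125) + (5)(0.25) + (6)(0.25) + (7)(0.125) = 4.375
E[N²] = (1)²(0.125) + (2)²(0.125) + (3)²(0.125) + (5)²(0.25) + (6)²(0.25) + (7)²(0.125) = 23.125
var(N) = E[N²] − (E[N])² = 23.125 − (4.375)² = 3.984375

3.9844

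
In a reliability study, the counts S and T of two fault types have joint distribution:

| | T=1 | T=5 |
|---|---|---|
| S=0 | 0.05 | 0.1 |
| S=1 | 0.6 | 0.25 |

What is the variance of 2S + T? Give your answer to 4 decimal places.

3.3900

E[S] = 0.85,  E[T] = 2.4,  E[ST] = 1.85
var(S) = 0.85 − (0.85)² = 0.1275;  var(T) = 9.4 − (2.4)² = 3.64
cov(S,T) = 1.85 − (0.85)(2.4) = -0.19
var(2S + T) = (2)²·0.1275 + (1)²·3.64 + 2·(2)·(1)·-0.19 = 3.39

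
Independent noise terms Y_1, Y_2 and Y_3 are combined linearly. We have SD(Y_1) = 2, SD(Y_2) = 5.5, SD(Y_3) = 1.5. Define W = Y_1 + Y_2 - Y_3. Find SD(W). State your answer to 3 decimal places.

6.042

Var(Y_1) = 4, Var(Y_2) = 30.25, Var(Y_3) = 2.25
By independence, Var(W) = (1)²Var(Y_1) + (1)²Var(Y_2) + (-1)²Var(Y_3)
= (1)²·4 + (1)²·30.25 + (-1)²·2.25 = 36.5
SD(W) = √36.5 ≈ 6.042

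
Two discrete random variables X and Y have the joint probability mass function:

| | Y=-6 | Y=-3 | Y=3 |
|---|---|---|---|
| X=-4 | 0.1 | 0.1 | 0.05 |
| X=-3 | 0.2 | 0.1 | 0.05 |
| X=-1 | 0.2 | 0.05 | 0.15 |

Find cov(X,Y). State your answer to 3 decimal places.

0.600

E[X] = -2.45,  E[Y] = -3
E[XY] = 7.95
cov(X,Y) = E[XY] − E[X]E[Y] = 7.95 − (-2.45)(-3) = 0.6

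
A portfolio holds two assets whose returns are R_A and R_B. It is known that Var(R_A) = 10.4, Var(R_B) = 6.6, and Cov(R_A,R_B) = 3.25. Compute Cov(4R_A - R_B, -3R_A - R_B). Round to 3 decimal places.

-121.450

Cov(4R_A - R_B, -3R_A - R_B) = (4)(-3)Var(R_A) + (-1)(-1)Var(R_B) + [(4)(-1) + (-1)(-3)]Cov(R_A,R_B)
= -12·10.4 + 1·6.6 + -1·3.25 = -121.45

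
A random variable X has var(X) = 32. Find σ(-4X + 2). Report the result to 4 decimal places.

var(-4X + 2) = (-4)²·32 = 512
σ(-4X + 2) = √512 ≈ 22.6274

22.6274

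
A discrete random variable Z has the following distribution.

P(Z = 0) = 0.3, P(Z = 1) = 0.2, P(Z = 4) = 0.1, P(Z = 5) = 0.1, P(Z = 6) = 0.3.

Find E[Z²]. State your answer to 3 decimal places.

15.100

E[Z²] = (0)²(0.3) + (1)²(0.2) + (4)²(0.1) + (5)²(0.1) + (6)²(0.3) = 15.1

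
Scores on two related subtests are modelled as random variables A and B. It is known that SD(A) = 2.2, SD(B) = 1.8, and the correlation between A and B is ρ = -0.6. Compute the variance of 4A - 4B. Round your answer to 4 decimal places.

Var(A) = (2.2)² = 4.84;  Var(B) = (1.8)² = 3.24
Cov(A,B) = ρ·SD(A)·SD(B) = -0.6·2.2·1.8 = -2.376
Var(4A - 4B) = (4)²·Var(A) + (-4)²·Var(B) + 2·(4)·(-4)·Cov(A,B)
= 16·4.84 + 16·3.24 + -32·-2.376 = 205.312

205.3120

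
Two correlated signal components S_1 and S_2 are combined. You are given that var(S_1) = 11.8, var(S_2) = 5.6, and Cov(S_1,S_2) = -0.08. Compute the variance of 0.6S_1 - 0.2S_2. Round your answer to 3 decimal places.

var(0.6S_1 - 0.2S_2) = (0.6)²·var(S_1) + (-0.2)²·var(S_2) + 2·(0.6)·(-0.2)·Cov(S_1,S_2)
= 0.36·11.8 + 0.04·5.6 + -0.24·-0.08 = 4.4912

4.491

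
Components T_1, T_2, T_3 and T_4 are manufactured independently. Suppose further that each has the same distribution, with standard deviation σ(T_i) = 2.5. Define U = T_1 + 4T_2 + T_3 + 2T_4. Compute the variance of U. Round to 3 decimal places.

137.500

Var(T_i) = (2.5)² = 6.25
By independence, Var(U) = (1)²Var(T_1) + (4)²Var(T_2) + (1)²Var(T_3) + (2)²Var(T_4)
= (1)²·6.25 + (4)²·6.25 + (1)²·6.25 + (2)²·6.25 = 137.5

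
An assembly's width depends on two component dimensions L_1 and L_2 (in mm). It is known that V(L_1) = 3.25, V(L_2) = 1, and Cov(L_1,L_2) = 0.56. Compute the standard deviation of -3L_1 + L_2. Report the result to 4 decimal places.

V(-3L_1 + L_2) = (-3)²·V(L_1) + (1)²·V(L_2) + 2·(-3)·(1)·Cov(L_1,L_2)
= 9·3.25 + 1·1 + -6·0.56 = 26.89
SD(-3L_1 + L_2) = √26.89 ≈ 5.1856

5.1856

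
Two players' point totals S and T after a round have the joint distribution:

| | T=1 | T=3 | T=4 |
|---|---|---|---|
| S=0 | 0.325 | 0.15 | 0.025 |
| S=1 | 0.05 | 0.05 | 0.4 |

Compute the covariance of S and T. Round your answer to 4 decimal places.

E[S] = 0.5,  E[T] = 2.675
E[ST] = 1.8
cov(S,T) = E[ST] − E[S]E[T] = 1.8 − (0.5)(2.675) = 0.4625

0.4625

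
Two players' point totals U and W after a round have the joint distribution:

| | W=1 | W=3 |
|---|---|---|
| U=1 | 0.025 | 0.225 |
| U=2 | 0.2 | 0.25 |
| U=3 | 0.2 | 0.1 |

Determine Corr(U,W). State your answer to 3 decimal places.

-0.420

E[U] = 2.05,  E[W] = 2.15
E[UW] = 4.1
Cov(U,W) = E[UW] − E[U]E[W] = 4.1 − (2.05)(2.15) = -0.3075
var(U) = 0.5475,  var(W) = 0.9775
ρ = -0.3075 / √(0.5475·0.9775) ≈ -0.420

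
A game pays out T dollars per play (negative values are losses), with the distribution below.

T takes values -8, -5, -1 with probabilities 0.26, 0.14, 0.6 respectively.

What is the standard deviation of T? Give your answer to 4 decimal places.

E[T] = (-8)(0.26) + (-5)(0.14) + (-1)(0.6) = -3.38
E[T²] = (-8)²(0.26) + (-5)²(0.14) + (-1)²(0.6) = 20.74
var(T) = E[T²] − (E[T])² = 20.74 − (-3.38)² = 9.3156
SD(T) = √9.3156 ≈ 3.0521

3.0521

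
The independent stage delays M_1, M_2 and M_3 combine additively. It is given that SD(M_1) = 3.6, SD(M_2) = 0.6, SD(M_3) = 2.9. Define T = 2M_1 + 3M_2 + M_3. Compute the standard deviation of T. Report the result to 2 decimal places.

7.97

Var(M_1) = 12.96, Var(M_2) = 0.36, Var(M_3) = 8.41
By independence, Var(T) = (2)²Var(M_1) + (3)²Var(M_2) + (1)²Var(M_3)
= (2)²·12.96 + (3)²·0.36 + (1)²·8.41 = 63.49
SD(T) = √63.49 ≈ 7.97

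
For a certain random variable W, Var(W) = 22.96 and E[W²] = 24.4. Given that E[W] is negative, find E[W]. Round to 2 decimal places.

-1.20

(E[W])² = E[W²] − Var(W) = 24.4 − 22.96 = 1.44
E[W] = −√1.44 = -1.2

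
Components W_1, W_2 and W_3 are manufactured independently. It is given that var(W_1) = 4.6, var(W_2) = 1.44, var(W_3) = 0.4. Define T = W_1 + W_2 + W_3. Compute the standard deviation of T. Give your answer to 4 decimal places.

By independence, var(T) = (1)²var(W_1) + (1)²var(W_2) + (1)²var(W_3)
= (1)²·4.6 + (1)²·1.44 + (1)²·0.4 = 6.44
sd(T) = √6.44 ≈ 2.5377

2.5377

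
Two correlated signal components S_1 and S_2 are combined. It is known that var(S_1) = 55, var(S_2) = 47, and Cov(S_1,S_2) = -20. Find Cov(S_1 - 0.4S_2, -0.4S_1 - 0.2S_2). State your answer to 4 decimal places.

-17.4400

Cov(S_1 - 0.4S_2, -0.4S_1 - 0.2S_2) = (1)(-0.4)var(S_1) + (-0.4)(-0.2)var(S_2) + [(1)(-0.2) + (-0.4)(-0.4)]Cov(S_1,S_2)
= -0.4·55 + 0.08·47 + -0.04·-20 = -17.44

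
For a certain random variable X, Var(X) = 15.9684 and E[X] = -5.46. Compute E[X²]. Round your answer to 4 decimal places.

E[X²] = Var(X) + (E[X])² = 15.9684 + (-5.46)² = 45.78

45.7800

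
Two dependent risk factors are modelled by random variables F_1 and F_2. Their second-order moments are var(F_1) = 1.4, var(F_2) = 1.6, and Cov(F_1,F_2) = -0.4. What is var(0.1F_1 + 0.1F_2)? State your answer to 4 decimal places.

0.0220

var(0.1F_1 + 0.1F_2) = (0.1)²·var(F_1) + (0.1)²·var(F_2) + 2·(0.1)·(0.1)·Cov(F_1,F_2)
= 0.01·1.4 + 0.01·1.6 + 0.02·-0.4 = 0.022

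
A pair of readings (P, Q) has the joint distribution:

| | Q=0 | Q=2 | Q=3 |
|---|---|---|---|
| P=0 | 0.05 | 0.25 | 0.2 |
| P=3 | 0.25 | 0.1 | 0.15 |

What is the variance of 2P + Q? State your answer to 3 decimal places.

7.788

E[P] = 1.5,  E[Q] = 1.75,  E[PQ] = 1.95
var(P) = 4.5 − (1.5)² = 2.25;  var(Q) = 4.55 − (1.75)² = 1.4875
cov(P,Q) = 1.95 − (1.5)(1.75) = -0.675
var(2P + Q) = (2)²·2.25 + (1)²·1.4875 + 2·(2)·(1)·-0.675 = 7.7875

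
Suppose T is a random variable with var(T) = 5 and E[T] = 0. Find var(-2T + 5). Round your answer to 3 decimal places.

var(-2T + 5) = (-2)²·var(T) = 4·5 = 20

20.000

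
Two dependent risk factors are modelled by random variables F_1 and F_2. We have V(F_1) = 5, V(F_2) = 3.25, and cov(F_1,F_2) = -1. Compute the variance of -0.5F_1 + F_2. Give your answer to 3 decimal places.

5.500

V(-0.5F_1 + F_2) = (-0.5)²·V(F_1) + (1)²·V(F_2) + 2·(-0.5)·(1)·cov(F_1,F_2)
= 0.25·5 + 1·3.25 + -1·-1 = 5.5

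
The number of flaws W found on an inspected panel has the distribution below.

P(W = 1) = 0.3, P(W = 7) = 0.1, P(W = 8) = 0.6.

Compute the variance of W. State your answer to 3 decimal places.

9.960

E[W] = (1)(0.3) + (7)(0.1) + (8)(0.6) = 5.8
E[W²] = (1)²(0.3) + (7)²(0.1) + (8)²(0.6) = 43.6
V(W) = E[W²] − (E[W])² = 43.6 − (5.8)² = 9.96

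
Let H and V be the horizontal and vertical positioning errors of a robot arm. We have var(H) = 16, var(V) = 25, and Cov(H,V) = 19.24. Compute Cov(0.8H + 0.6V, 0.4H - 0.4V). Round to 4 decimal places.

Cov(0.8H + 0.6V, 0.4H - 0.4V) = (0.8)(0.4)var(H) + (0.6)(-0.4)var(V) + [(0.8)(-0.4) + (0.6)(0.4)]Cov(H,V)
= 0.32·16 + -0.24·25 + -0.08·19.24 = -2.4192

-2.4192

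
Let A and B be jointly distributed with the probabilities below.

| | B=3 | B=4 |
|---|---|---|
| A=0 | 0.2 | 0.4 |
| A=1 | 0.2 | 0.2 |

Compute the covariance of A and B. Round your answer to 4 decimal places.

-0.0400

E[A] = 0.4,  E[B] = 3.6
E[AB] = 1.4
cov(A,B) = E[AB] − E[A]E[B] = 1.4 − (0.4)(3.6) = -0.04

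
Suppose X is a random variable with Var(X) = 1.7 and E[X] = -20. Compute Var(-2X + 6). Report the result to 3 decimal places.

Var(-2X + 6) = (-2)²·Var(X) = 4·1.7 = 6.8

6.800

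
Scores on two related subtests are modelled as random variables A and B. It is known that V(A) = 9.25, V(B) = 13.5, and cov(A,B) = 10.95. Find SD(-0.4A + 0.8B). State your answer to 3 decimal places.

V(-0.4A + 0.8B) = (-0.4)²·V(A) + (0.8)²·V(B) + 2·(-0.4)·(0.8)·cov(A,B)
= 0.16·9.25 + 0.64·13.5 + -0.64·10.95 = 3.112
SD(-0.4A + 0.8B) = √3.112 ≈ 1.764

1.764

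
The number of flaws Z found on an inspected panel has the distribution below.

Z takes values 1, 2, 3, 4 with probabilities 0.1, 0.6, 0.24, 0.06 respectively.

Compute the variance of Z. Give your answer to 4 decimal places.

E[Z] = (1)(0.1) + (2)(0.6) + (3)(0.24) + (4)(0.06) = 2.26
E[Z²] = (1)²(0.1) + (2)²(0.6) + (3)²(0.24) + (4)²(0.06) = 5.62
Var(Z) = E[Z²] − (E[Z])² = 5.62 − (2.26)² = 0.5124

0.5124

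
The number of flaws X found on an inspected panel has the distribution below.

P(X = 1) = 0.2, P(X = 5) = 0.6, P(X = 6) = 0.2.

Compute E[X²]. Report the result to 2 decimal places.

22.40

E[X²] = (1)²(0.2) + (5)²(0.6) + (6)²(0.2) = 22.4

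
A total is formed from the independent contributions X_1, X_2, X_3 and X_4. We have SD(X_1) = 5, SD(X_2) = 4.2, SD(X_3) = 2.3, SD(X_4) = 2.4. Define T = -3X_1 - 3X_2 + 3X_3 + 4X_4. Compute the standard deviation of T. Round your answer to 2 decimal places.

V(X_1) = 25, V(X_2) = 17.64, V(X_3) = 5.29, V(X_4) = 5.76
By independence, V(T) = (-3)²V(X_1) + (-3)²V(X_2) + (3)²V(X_3) + (4)²V(X_4)
= (-3)²·25 + (-3)²·17.64 + (3)²·5.29 + (4)²·5.76 = 523.53
SD(T) = √523.53 ≈ 22.88

22.88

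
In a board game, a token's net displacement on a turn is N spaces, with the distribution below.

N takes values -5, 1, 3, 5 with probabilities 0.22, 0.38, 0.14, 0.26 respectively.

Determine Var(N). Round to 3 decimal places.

12.640

E[N] = (-5)(0.22) + (1)(0.38) + (3)(0.14) + (5)(0.26) = 1
E[N²] = (-5)²(0.22) + (1)²(0.38) + (3)²(0.14) + (5)²(0.26) = 13.64
Var(N) = E[N²] − (E[N])² = 13.64 − (1)² = 12.64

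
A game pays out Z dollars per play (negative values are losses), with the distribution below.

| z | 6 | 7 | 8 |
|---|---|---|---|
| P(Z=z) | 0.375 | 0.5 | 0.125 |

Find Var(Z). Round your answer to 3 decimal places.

0.438

E[Z] = (6)(0.375) + (7)(0.5) + (8)(0.125) = 6.75
E[Z²] = (6)²(0.375) + (7)²(0.5) + (8)²(0.125) = 46
Var(Z) = E[Z²] − (E[Z])² = 46 − (6.75)² = 0.4375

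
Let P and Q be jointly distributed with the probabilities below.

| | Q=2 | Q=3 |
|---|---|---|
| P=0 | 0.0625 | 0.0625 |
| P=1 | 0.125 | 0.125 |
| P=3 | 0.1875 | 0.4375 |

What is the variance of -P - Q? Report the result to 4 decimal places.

1.8125

E[P] = 2.125,  E[Q] = 2.625,  E[PQ] = 5.6875
V(P) = 5.875 − (2.125)² = 1.359375;  V(Q) = 7.125 − (2.625)² = 0.234375
cov(P,Q) = 5.6875 − (2.125)(2.625) = 0.109375
V(-P - Q) = (-1)²·1.359375 + (-1)²·0.234375 + 2·(-1)·(-1)·0.109375 = 1.8125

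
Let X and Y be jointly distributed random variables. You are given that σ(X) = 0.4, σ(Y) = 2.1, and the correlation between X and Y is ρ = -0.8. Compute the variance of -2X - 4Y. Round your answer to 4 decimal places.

60.4480

Var(X) = (0.4)² = 0.16;  Var(Y) = (2.1)² = 4.41
cov(X,Y) = ρ·σ(X)·σ(Y) = -0.8·0.4·2.1 = -0.672
Var(-2X - 4Y) = (-2)²·Var(X) + (-4)²·Var(Y) + 2·(-2)·(-4)·cov(X,Y)
= 4·0.16 + 16·4.41 + 16·-0.672 = 60.448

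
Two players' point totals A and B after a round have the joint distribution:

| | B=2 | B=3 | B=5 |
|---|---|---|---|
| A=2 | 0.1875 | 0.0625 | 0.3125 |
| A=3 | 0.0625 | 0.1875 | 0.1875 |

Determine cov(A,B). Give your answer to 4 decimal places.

-0.0156

E[A] = 2.4375,  E[B] = 3.75
E[AB] = 9.125
cov(A,B) = E[AB] − E[A]E[B] = 9.125 − (2.4375)(3.75) = -0.015625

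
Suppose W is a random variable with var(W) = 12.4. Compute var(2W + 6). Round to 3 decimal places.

49.600

var(2W + 6) = (2)²·var(W) = 4·12.4 = 49.6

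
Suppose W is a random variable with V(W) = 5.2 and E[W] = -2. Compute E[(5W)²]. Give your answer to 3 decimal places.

E[5W] = 5·-2 = -10
V(5W) = (5)²·5.2 = 130
E[(5W)²] = V((5W)) + (E[(5W)])² = 130 + (-10)² = 230

230.000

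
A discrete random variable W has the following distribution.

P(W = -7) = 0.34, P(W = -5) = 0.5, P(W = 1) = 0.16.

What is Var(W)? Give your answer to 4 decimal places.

7.0416

E[W] = (-7)(0.34) + (-5)(0.5) + (1)(0.16) = -4.72
E[W²] = (-7)²(0.34) + (-5)²(0.5) + (1)²(0.16) = 29.32
Var(W) = E[W²] − (E[W])² = 29.32 − (-4.72)² = 7.0416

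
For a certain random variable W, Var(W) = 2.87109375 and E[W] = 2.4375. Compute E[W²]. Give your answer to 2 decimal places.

8.81

E[W²] = Var(W) + (E[W])² = 2.87109375 + (2.4375)² = 8.8125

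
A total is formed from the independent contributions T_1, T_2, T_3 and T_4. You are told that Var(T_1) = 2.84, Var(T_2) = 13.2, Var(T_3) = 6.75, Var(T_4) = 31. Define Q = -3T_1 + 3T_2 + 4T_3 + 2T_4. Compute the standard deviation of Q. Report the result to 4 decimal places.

By independence, Var(Q) = (-3)²Var(T_1) + (3)²Var(T_2) + (4)²Var(T_3) + (2)²Var(T_4)
= (-3)²·2.84 + (3)²·13.2 + (4)²·6.75 + (2)²·31 = 376.36
SD(Q) = √376.36 ≈ 19.4000

19.4000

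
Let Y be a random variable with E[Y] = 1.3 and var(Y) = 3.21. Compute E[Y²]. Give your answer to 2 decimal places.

E[Y²] = var(Y) + (E[Y])² = 3.21 + (1.3)² = 4.9

4.90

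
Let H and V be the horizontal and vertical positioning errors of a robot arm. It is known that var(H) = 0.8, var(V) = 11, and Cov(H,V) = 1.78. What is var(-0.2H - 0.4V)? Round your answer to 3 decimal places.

var(-0.2H - 0.4V) = (-0.2)²·var(H) + (-0.4)²·var(V) + 2·(-0.2)·(-0.4)·Cov(H,V)
= 0.04·0.8 + 0.16·11 + 0.16·1.78 = 2.0768

2.077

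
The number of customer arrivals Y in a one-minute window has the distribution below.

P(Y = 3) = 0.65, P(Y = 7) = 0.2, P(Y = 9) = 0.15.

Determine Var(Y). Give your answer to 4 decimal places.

E[Y] = (3)(0.65) + (7)(0.2) + (9)(0.15) = 4.7
E[Y²] = (3)²(0.65) + (7)²(0.2) + (9)²(0.15) = 27.8
Var(Y) = E[Y²] − (E[Y])² = 27.8 − (4.7)² = 5.71

5.7100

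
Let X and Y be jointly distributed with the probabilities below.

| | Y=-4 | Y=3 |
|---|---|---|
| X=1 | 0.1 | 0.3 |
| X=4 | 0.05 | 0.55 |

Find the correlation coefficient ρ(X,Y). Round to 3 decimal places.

0.229

E[X] = 2.8,  E[Y] = 1.95
E[XY] = 6.3
Cov(X,Y) = E[XY] − E[X]E[Y] = 6.3 − (2.8)(1.95) = 0.84
var(X) = 2.16,  var(Y) = 6.2475
ρ = 0.84 / √(2.16·6.2475) ≈ 0.229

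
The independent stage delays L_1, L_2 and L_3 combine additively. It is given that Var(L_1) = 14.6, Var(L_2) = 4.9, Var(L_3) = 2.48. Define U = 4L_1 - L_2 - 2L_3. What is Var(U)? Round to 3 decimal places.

By independence, Var(U) = (4)²Var(L_1) + (-1)²Var(L_2) + (-2)²Var(L_3)
= (4)²·14.6 + (-1)²·4.9 + (-2)²·2.48 = 248.42

248.420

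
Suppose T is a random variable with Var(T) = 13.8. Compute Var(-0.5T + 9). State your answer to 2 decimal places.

3.45

Var(-0.5T + 9) = (-0.5)²·Var(T) = 0.25·13.8 = 3.45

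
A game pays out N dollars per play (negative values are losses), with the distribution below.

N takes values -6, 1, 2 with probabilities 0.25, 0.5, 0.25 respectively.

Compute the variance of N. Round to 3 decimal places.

10.250

E[N] = (-6)(0.25) + (1)(0.5) + (2)(0.25) = -0.5
E[N²] = (-6)²(0.25) + (1)²(0.5) + (2)²(0.25) = 10.5
V(N) = E[N²] − (E[N])² = 10.5 − (-0.5)² = 10.25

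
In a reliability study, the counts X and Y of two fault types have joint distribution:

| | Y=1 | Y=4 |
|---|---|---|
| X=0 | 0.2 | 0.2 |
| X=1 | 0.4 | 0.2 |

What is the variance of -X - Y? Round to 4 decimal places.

2.1600

E[X] = 0.6,  E[Y] = 2.2,  E[XY] = 1.2
V(X) = 0.6 − (0.6)² = 0.24;  V(Y) = 7 − (2.2)² = 2.16
Cov(X,Y) = 1.2 − (0.6)(2.2) = -0.12
V(-X - Y) = (-1)²·0.24 + (-1)²·2.16 + 2·(-1)·(-1)·-0.12 = 2.16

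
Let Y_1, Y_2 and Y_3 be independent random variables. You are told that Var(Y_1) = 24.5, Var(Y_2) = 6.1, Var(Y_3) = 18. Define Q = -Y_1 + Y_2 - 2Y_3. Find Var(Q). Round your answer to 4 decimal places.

By independence, Var(Q) = (-1)²Var(Y_1) + (1)²Var(Y_2) + (-2)²Var(Y_3)
= (-1)²·24.5 + (1)²·6.1 + (-2)²·18 = 102.6

102.6000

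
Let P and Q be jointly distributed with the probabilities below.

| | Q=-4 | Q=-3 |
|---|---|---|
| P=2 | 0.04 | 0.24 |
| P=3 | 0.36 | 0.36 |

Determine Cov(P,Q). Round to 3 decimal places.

E[P] = 2.72,  E[Q] = -3.4
E[PQ] = -9.32
Cov(P,Q) = E[PQ] − E[P]E[Q] = -9.32 − (2.72)(-3.4) = -0.072

-0.072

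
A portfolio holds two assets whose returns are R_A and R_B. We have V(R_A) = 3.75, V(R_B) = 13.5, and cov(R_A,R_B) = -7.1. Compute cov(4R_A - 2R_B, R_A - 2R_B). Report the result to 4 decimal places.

cov(4R_A - 2R_B, R_A - 2R_B) = (4)(1)V(R_A) + (-2)(-2)V(R_B) + [(4)(-2) + (-2)(1)]cov(R_A,R_B)
= 4·3.75 + 4·13.5 + -10·-7.1 = 140

140.0000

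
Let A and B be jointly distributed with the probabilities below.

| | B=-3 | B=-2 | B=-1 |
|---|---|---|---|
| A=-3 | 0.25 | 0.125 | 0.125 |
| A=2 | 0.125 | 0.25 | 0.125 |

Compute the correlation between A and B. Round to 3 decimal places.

0.160

E[A] = -0.5,  E[B] = -2.125
E[AB] = 1.375
Cov(A,B) = E[AB] − E[A]E[B] = 1.375 − (-0.5)(-2.125) = 0.3125
Var(A) = 6.25,  Var(B) = 0.609375
ρ = 0.3125 / √(6.25·0.609375) ≈ 0.160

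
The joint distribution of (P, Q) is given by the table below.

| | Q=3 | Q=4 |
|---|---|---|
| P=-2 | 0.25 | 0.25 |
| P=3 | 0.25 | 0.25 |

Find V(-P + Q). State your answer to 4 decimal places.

6.5000

E[P] = 0.5,  E[Q] = 3.5,  E[PQ] = 1.75
V(P) = 6.5 − (0.5)² = 6.25;  V(Q) = 12.5 − (3.5)² = 0.25
Cov(P,Q) = 1.75 − (0.5)(3.5) = 0
V(-P + Q) = (-1)²·6.25 + (1)²·0.25 + 2·(-1)·(1)·0 = 6.5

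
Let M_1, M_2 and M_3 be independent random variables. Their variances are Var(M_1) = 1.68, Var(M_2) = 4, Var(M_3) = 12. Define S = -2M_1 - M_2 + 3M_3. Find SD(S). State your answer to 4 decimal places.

10.8959

By independence, Var(S) = (-2)²Var(M_1) + (-1)²Var(M_2) + (3)²Var(M_3)
= (-2)²·1.68 + (-1)²·4 + (3)²·12 = 118.72
SD(S) = √118.72 ≈ 10.8959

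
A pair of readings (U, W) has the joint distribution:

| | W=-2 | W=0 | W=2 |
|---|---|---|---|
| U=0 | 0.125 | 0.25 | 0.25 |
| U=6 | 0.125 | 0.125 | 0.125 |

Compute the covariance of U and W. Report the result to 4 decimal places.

-0.5625

E[U] = 2.25,  E[W] = 0.25
E[UW] = 0
Cov(U,W) = E[UW] − E[U]E[W] = 0 − (2.25)(0.25) = -0.5625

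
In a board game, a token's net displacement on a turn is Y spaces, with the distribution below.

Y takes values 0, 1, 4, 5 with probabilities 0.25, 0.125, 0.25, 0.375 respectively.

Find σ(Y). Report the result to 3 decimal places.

2.121

E[Y] = (0)(0.25) + (1)(0.125) + (4)(0.25) + (5)(0.375) = 3
E[Y²] = (0)²(0.25) + (1)²(0.125) + (4)²(0.25) + (5)²(0.375) = 13.5
V(Y) = E[Y²] − (E[Y])² = 13.5 − (3)² = 4.5
σ(Y) = √4.5 ≈ 2.121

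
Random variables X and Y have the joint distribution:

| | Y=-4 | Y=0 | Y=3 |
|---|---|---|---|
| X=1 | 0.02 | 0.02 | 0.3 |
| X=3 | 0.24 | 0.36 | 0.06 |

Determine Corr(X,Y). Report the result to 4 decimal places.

E[X] = 2.32,  E[Y] = 0.04
E[XY] = -1.52
Cov(X,Y) = E[XY] − E[X]E[Y] = -1.52 − (2.32)(0.04) = -1.6128
Var(X) = 0.8976,  Var(Y) = 7.3984
ρ = -1.6128 / √(0.8976·7.3984) ≈ -0.6258

-0.6258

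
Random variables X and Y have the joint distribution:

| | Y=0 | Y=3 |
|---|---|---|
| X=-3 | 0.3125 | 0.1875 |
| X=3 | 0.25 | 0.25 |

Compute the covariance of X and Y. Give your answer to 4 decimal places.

0.5625

E[X] = 0,  E[Y] = 1.3125
E[XY] = 0.5625
Cov(X,Y) = E[XY] − E[X]E[Y] = 0.5625 − (0)(1.3125) = 0.5625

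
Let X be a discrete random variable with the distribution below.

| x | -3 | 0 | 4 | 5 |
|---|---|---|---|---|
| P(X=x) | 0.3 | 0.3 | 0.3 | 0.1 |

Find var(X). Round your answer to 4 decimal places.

9.3600

E[X] = (-3)(0.3) + (0)(0.3) + (4)(0.3) + (5)(0.1) = 0.8
E[X²] = (-3)²(0.3) + (0)²(0.3) + (4)²(0.3) + (5)²(0.1) = 10
var(X) = E[X²] − (E[X])² = 10 − (0.8)² = 9.36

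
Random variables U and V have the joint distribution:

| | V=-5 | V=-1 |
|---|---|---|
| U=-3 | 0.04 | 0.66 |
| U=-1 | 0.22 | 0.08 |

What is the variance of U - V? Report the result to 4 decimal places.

E[U] = -2.4,  E[V] = -2.04,  E[UV] = 3.76
Var(U) = 6.6 − (-2.4)² = 0.84;  Var(V) = 7.24 − (-2.04)² = 3.0784
Cov(U,V) = 3.76 − (-2.4)(-2.04) = -1.136
Var(U - V) = (1)²·0.84 + (-1)²·3.0784 + 2·(1)·(-1)·-1.136 = 6.1904

6.1904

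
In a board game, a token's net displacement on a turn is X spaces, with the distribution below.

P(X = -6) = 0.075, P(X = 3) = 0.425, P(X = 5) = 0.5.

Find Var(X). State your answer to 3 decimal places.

7.969

E[X] = (-6)(0.075) + (3)(0.425) + (5)(0.5) = 3.325
E[X²] = (-6)²(0.075) + (3)²(0.425) + (5)²(0.5) = 19.025
Var(X) = E[X²] − (E[X])² = 19.025 − (3.325)² = 7.969375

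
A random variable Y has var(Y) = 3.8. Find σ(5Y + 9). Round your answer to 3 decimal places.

9.747

var(5Y + 9) = (5)²·3.8 = 95
σ(5Y + 9) = √95 ≈ 9.747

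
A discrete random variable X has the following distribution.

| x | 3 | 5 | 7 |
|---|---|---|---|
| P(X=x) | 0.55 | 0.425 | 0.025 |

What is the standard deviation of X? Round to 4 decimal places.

1.0943

E[X] = (3)(0.55) + (5)(0.425) + (7)(0.025) = 3.95
E[X²] = (3)²(0.55) + (5)²(0.425) + (7)²(0.025) = 16.8
Var(X) = E[X²] − (E[X])² = 16.8 − (3.95)² = 1.1975
SD(X) = √1.1975 ≈ 1.0943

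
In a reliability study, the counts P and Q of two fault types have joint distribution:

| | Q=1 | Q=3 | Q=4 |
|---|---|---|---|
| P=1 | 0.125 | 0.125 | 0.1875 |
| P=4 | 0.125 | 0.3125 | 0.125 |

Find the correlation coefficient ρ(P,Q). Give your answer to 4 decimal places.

-0.0348

E[P] = 2.6875,  E[Q] = 2.8125
E[PQ] = 7.5
cov(P,Q) = E[PQ] − E[P]E[Q] = 7.5 − (2.6875)(2.8125) = -0.05859375
V(P) = 2.21484375,  V(Q) = 1.27734375
ρ = -0.05859375 / √(2.21484375·1.27734375) ≈ -0.0348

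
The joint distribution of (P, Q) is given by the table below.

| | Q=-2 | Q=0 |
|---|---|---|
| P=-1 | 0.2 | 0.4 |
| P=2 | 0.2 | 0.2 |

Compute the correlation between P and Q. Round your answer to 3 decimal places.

E[P] = 0.2,  E[Q] = -0.8
E[PQ] = -0.4
Cov(P,Q) = E[PQ] − E[P]E[Q] = -0.4 − (0.2)(-0.8) = -0.24
Var(P) = 2.16,  Var(Q) = 0.96
ρ = -0.24 / √(2.16·0.96) ≈ -0.167

-0.167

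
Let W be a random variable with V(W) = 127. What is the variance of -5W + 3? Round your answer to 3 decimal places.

V(-5W + 3) = (-5)²·V(W) = 25·127 = 3175

3175.000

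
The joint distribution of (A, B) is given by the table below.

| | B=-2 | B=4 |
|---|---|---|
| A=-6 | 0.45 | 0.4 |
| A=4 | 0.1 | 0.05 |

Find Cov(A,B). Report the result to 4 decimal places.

E[A] = -4.5,  E[B] = 0.7
E[AB] = -4.2
Cov(A,B) = E[AB] − E[A]E[B] = -4.2 − (-4.5)(0.7) = -1.05

-1.0500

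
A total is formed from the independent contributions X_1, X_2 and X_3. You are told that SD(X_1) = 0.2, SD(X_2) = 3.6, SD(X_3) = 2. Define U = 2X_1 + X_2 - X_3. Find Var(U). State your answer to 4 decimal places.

Var(X_1) = 0.04, Var(X_2) = 12.96, Var(X_3) = 4
By independence, Var(U) = (2)²Var(X_1) + (1)²Var(X_2) + (-1)²Var(X_3)
= (2)²·0.04 + (1)²·12.96 + (-1)²·4 = 17.12

17.1200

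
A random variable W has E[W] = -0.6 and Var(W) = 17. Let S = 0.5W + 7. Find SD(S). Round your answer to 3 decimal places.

Var(0.5W + 7) = (0.5)²·17 = 4.25
SD(S) = √4.25 ≈ 2.062

2.062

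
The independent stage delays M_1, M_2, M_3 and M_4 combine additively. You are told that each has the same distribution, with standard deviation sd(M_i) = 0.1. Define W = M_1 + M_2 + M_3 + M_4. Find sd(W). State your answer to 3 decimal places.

Var(M_i) = (0.1)² = 0.01
By independence, Var(W) = (1)²Var(M_1) + (1)²Var(M_2) + (1)²Var(M_3) + (1)²Var(M_4)
= (1)²·0.01 + (1)²·0.01 + (1)²·0.01 + (1)²·0.01 = 0.04
sd(W) = √0.04 ≈ 0.200

0.200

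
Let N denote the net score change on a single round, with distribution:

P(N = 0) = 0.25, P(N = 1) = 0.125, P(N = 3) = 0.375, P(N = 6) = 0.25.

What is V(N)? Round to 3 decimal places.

4.938

E[N] = (0)(0.25) + (1)(0.125) + (3)(0.375) + (6)(0.25) = 2.75
E[N²] = (0)²(0.25) + (1)²(0.125) + (3)²(0.375) + (6)²(0.25) = 12.5
V(N) = E[N²] − (E[N])² = 12.5 − (2.75)² = 4.9375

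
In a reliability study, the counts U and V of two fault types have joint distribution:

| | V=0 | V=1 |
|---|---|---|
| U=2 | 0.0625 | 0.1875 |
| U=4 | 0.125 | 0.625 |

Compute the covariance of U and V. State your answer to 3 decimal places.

E[U] = 3.5,  E[V] = 0.8125
E[UV] = 2.875
cov(U,V) = E[UV] − E[U]E[V] = 2.875 − (3.5)(0.8125) = 0.03125

0.031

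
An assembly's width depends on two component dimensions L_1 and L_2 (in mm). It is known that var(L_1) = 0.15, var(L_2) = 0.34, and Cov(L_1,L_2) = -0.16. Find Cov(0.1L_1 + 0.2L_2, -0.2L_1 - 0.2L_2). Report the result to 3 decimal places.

-0.007

Cov(0.1L_1 + 0.2L_2, -0.2L_1 - 0.2L_2) = (0.1)(-0.2)var(L_1) + (0.2)(-0.2)var(L_2) + [(0.1)(-0.2) + (0.2)(-0.2)]Cov(L_1,L_2)
= -0.02·0.15 + -0.04·0.34 + -0.06·-0.16 = -0.007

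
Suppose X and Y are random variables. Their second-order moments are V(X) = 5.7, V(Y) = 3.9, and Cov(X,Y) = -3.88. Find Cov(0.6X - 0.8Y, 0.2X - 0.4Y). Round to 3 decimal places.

3.484

Cov(0.6X - 0.8Y, 0.2X - 0.4Y) = (0.6)(0.2)V(X) + (-0.8)(-0.4)V(Y) + [(0.6)(-0.4) + (-0.8)(0.2)]Cov(X,Y)
= 0.12·5.7 + 0.32·3.9 + -0.4·-3.88 = 3.484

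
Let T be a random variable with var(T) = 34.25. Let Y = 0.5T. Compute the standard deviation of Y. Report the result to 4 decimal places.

var(0.5T) = (0.5)²·34.25 = 8.5625
SD(Y) = √8.5625 ≈ 2.9262

2.9262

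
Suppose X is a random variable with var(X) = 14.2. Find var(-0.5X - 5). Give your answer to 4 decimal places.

3.5500

var(-0.5X - 5) = (-0.5)²·var(X) = 0.25·14.2 = 3.55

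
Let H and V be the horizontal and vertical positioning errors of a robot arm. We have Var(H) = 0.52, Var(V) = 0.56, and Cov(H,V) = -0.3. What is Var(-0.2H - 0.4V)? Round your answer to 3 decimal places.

Var(-0.2H - 0.4V) = (-0.2)²·Var(H) + (-0.4)²·Var(V) + 2·(-0.2)·(-0.4)·Cov(H,V)
= 0.04·0.52 + 0.16·0.56 + 0.16·-0.3 = 0.0624

0.062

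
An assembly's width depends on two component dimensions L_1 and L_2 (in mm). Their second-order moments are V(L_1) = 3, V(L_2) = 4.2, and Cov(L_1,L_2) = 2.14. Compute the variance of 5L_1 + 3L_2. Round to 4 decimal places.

177.0000

V(5L_1 + 3L_2) = (5)²·V(L_1) + (3)²·V(L_2) + 2·(5)·(3)·Cov(L_1,L_2)
= 25·3 + 9·4.2 + 30·2.14 = 177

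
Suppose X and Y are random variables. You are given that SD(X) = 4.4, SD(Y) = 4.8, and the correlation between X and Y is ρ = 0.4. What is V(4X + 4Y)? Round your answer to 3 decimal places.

948.736

V(X) = (4.4)² = 19.36;  V(Y) = (4.8)² = 23.04
cov(X,Y) = ρ·SD(X)·SD(Y) = 0.4·4.4·4.8 = 8.448
V(4X + 4Y) = (4)²·V(X) + (4)²·V(Y) + 2·(4)·(4)·cov(X,Y)
= 16·19.36 + 16·23.04 + 32·8.448 = 948.736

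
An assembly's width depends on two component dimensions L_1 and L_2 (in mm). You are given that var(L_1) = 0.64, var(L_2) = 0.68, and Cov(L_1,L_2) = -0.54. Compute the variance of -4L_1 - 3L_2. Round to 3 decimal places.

var(-4L_1 - 3L_2) = (-4)²·var(L_1) + (-3)²·var(L_2) + 2·(-4)·(-3)·Cov(L_1,L_2)
= 16·0.64 + 9·0.68 + 24·-0.54 = 3.4

3.400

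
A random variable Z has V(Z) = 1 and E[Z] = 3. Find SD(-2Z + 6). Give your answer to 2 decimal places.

V(-2Z + 6) = (-2)²·1 = 4
SD(-2Z + 6) = √4 ≈ 2.00

2.00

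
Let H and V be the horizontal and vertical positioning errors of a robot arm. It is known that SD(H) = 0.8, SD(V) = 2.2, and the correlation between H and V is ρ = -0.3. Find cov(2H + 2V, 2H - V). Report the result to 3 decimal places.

-8.176

Var(H) = (0.8)² = 0.64;  Var(V) = (2.2)² = 4.84
cov(H,V) = ρ·SD(H)·SD(V) = -0.3·0.8·2.2 = -0.528
cov(2H + 2V, 2H - V) = (2)(2)Var(H) + (2)(-1)Var(V) + [(2)(-1) + (2)(2)]cov(H,V)
= 4·0.64 + -2·4.84 + 2·-0.528 = -8.176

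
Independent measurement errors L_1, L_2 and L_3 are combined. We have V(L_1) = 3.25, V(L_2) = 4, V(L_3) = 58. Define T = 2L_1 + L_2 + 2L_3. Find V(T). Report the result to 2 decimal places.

By independence, V(T) = (2)²V(L_1) + (1)²V(L_2) + (2)²V(L_3)
= (2)²·3.25 + (1)²·4 + (2)²·58 = 249

249.00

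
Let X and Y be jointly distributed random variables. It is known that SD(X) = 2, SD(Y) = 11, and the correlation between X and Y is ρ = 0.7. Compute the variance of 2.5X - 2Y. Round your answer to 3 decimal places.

V(X) = (2)² = 4;  V(Y) = (11)² = 121
Cov(X,Y) = ρ·SD(X)·SD(Y) = 0.7·2·11 = 15.4
V(2.5X - 2Y) = (2.5)²·V(X) + (-2)²·V(Y) + 2·(2.5)·(-2)·Cov(X,Y)
= 6.25·4 + 4·121 + -10·15.4 = 355

355.000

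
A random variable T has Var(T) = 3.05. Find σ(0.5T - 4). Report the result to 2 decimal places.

0.87

Var(0.5T - 4) = (0.5)²·3.05 = 0.7625
σ(0.5T - 4) = √0.7625 ≈ 0.87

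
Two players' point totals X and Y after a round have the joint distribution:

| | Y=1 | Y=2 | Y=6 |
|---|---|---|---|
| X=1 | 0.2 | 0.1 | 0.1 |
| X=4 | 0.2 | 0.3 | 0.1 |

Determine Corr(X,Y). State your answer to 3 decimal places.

E[X] = 2.8,  E[Y] = 2.4
E[XY] = 6.6
Cov(X,Y) = E[XY] − E[X]E[Y] = 6.6 − (2.8)(2.4) = -0.12
V(X) = 2.16,  V(Y) = 3.44
ρ = -0.12 / √(2.16·3.44) ≈ -0.044

-0.044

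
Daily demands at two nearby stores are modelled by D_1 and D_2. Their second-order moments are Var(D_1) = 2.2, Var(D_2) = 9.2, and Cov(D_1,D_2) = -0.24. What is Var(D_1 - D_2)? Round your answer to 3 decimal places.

Var(D_1 - D_2) = (1)²·Var(D_1) + (-1)²·Var(D_2) + 2·(1)·(-1)·Cov(D_1,D_2)
= 1·2.2 + 1·9.2 + -2·-0.24 = 11.88

11.880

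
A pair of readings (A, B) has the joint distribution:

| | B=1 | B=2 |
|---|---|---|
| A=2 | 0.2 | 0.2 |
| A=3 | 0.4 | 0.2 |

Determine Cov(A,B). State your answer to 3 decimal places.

E[A] = 2.6,  E[B] = 1.4
E[AB] = 3.6
Cov(A,B) = E[AB] − E[A]E[B] = 3.6 − (2.6)(1.4) = -0.04

-0.040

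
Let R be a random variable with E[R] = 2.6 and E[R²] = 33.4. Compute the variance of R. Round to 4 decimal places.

26.6400

var(R) = 33.4 − (2.6)² = 26.64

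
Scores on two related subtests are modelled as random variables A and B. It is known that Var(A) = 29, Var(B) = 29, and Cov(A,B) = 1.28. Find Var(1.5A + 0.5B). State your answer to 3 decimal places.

74.420

Var(1.5A + 0.5B) = (1.5)²·Var(A) + (0.5)²·Var(B) + 2·(1.5)·(0.5)·Cov(A,B)
= 2.25·29 + 0.25·29 + 1.5·1.28 = 74.42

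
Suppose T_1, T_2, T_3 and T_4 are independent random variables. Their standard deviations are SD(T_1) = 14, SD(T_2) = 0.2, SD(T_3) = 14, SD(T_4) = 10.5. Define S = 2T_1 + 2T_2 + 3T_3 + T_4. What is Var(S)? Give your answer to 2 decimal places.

2658.41

Var(T_1) = 196, Var(T_2) = 0.04, Var(T_3) = 196, Var(T_4) = 110.25
By independence, Var(S) = (2)²Var(T_1) + (2)²Var(T_2) + (3)²Var(T_3) + (1)²Var(T_4)
= (2)²·196 + (2)²·0.04 + (3)²·196 + (1)²·110.25 = 2658.41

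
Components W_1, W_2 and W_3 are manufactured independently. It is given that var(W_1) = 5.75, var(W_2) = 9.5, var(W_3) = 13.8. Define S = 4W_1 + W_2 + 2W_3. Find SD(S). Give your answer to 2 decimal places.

12.52

By independence, var(S) = (4)²var(W_1) + (1)²var(W_2) + (2)²var(W_3)
= (4)²·5.75 + (1)²·9.5 + (2)²·13.8 = 156.7
SD(S) = √156.7 ≈ 12.52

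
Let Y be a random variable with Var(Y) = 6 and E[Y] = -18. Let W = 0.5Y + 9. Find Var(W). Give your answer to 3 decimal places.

Var(0.5Y + 9) = (0.5)²·Var(Y) = 0.25·6 = 1.5

1.500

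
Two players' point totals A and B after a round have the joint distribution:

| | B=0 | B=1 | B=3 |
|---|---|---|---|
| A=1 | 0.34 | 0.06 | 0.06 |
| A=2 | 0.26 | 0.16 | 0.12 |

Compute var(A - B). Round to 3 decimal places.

1.292

E[A] = 1.54,  E[B] = 0.76,  E[AB] = 1.28
var(A) = 2.62 − (1.54)² = 0.2484;  var(B) = 1.84 − (0.76)² = 1.2624
cov(A,B) = 1.28 − (1.54)(0.76) = 0.1096
var(A - B) = (1)²·0.2484 + (-1)²·1.2624 + 2·(1)·(-1)·0.1096 = 1.2916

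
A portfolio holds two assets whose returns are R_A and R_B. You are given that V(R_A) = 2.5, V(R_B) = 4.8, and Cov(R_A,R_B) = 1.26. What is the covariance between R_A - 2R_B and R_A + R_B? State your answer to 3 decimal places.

Cov(R_A - 2R_B, R_A + R_B) = (1)(1)V(R_A) + (-2)(1)V(R_B) + [(1)(1) + (-2)(1)]Cov(R_A,R_B)
= 1·2.5 + -2·4.8 + -1·1.26 = -8.36

-8.360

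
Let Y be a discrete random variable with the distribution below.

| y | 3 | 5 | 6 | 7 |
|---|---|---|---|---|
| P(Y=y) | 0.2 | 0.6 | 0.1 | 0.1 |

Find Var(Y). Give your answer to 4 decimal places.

E[Y] = (3)(0.2) + (5)(0.6) + (6)(0.1) + (7)(0.1) = 4.9
E[Y²] = (3)²(0.2) + (5)²(0.6) + (6)²(0.1) + (7)²(0.1) = 25.3
Var(Y) = E[Y²] − (E[Y])² = 25.3 − (4.9)² = 1.29

1.2900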